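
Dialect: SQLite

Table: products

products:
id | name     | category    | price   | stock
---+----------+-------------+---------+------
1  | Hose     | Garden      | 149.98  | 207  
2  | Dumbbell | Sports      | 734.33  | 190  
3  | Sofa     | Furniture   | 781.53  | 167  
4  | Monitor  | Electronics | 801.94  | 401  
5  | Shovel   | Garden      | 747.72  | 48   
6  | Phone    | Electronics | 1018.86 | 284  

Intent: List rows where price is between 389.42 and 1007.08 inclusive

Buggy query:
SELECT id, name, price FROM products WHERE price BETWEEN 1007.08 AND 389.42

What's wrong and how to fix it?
Bug: BETWEEN expects the lower bound first; with 1007.08 AND 389.42 the range is empty

Fix: Swap the bounds so the smaller value comes first

Corrected query:
SELECT id, name, price FROM products WHERE price BETWEEN 389.42 AND 1007.08

Result:
id | name     | price 
---+----------+-------
2  | Dumbbell | 734.33
3  | Sofa     | 781.53
4  | Monitor  | 801.94
5  | Shovel   | 747.72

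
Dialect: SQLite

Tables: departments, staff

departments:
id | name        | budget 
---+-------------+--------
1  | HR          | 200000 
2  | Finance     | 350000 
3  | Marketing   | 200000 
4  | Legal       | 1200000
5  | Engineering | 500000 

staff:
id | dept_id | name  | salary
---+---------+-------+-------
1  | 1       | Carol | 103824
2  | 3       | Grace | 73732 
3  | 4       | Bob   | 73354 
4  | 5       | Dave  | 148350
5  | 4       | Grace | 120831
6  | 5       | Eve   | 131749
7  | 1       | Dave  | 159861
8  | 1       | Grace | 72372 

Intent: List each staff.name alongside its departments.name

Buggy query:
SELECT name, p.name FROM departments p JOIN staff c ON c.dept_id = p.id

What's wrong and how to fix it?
Bug: 'name' exists in both joined tables, so the database can't tell which one is meant

Fix: Prefix ambiguous columns with the table alias

Corrected query:
SELECT c.name, p.name FROM departments p JOIN staff c ON c.dept_id = p.id

Result:
name  | name       
------+------------
Carol | HR         
Grace | Marketing  
Bob   | Legal      
Dave  | Engineering
Grace | Legal      
Eve   | Engineering
Dave  | HR         
Grace | HR         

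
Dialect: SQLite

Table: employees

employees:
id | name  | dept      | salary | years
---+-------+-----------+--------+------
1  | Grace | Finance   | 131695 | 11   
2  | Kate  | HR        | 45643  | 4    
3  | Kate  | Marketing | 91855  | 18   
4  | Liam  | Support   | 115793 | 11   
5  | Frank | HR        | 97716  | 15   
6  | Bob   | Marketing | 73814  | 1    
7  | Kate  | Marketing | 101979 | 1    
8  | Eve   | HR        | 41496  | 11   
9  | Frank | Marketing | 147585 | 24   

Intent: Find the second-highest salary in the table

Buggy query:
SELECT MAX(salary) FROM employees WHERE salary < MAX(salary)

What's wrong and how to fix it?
Bug: The inner MAX is an aggregate inside WHERE, which is not allowed

Fix: Put the inner MAX in a scalar subquery

Corrected query:
SELECT MAX(salary) FROM employees WHERE salary < (SELECT MAX(salary) FROM employees)

Result:
MAX(salary)
-----------
131695     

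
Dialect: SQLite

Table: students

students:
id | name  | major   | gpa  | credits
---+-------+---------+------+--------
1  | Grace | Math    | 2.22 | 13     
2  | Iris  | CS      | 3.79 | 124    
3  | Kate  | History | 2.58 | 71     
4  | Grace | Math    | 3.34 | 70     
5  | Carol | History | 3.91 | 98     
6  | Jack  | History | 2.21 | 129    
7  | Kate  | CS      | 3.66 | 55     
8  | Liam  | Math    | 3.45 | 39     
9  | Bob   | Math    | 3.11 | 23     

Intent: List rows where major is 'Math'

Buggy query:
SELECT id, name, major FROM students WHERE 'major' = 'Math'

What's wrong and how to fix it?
Bug: 'major' in single quotes is a string literal, not the column; the comparison is literal-vs-literal and never true

Fix: Reference the column as major without single quotes

Corrected query:
SELECT id, name, major FROM students WHERE major = 'Math'

Result:
id | name  | major
---+-------+------
1  | Grace | Math 
4  | Grace | Math 
8  | Liam  | Math 
9  | Bob   | Math 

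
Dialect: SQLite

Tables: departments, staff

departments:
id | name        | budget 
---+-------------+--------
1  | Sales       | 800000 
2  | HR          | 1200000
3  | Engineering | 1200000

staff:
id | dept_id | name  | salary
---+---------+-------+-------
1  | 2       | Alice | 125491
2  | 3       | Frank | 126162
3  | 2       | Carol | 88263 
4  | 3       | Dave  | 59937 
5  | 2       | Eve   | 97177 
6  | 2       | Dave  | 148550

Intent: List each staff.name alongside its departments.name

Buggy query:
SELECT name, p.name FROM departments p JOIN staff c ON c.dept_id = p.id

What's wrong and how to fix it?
Bug: Both tables have a 'name' column; the unqualified reference is ambiguous

Fix: Prefix ambiguous columns with the table alias

Corrected query:
SELECT c.name, p.name FROM departments p JOIN staff c ON c.dept_id = p.id

Result:
name  | name       
------+------------
Alice | HR         
Frank | Engineering
Carol | HR         
Dave  | Engineering
Eve   | HR         
Dave  | HR         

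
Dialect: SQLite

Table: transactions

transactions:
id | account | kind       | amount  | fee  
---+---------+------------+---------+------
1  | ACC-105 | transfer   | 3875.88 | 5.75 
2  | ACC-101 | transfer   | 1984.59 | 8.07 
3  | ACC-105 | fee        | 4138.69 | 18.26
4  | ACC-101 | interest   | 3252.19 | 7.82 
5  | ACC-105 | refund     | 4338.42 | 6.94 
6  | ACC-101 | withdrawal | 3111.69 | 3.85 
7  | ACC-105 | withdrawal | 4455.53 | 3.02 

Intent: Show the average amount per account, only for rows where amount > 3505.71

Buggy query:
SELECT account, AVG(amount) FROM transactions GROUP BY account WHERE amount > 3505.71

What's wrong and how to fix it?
Bug: WHERE cannot follow GROUP BY

Fix: Place WHERE between FROM and GROUP BY

Corrected query:
SELECT account, AVG(amount) FROM transactions WHERE amount > 3505.71 GROUP BY account

Result:
account | AVG(amount)
--------+------------
ACC-105 | 4202.13    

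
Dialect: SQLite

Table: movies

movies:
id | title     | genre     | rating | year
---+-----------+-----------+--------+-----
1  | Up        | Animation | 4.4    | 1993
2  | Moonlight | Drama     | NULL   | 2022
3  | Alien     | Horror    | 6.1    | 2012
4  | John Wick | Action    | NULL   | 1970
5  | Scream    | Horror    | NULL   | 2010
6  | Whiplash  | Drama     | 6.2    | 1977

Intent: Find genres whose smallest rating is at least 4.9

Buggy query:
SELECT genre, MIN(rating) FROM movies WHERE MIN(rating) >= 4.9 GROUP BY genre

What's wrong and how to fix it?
Bug: MIN() in WHERE is a misuse of aggregate

Fix: Replace WHERE with HAVING after the GROUP BY

Corrected query:
SELECT genre, MIN(rating) FROM movies GROUP BY genre HAVING MIN(rating) >= 4.9

Result:
genre  | MIN(rating)
-------+------------
Drama  | 6.2        
Horror | 6.1        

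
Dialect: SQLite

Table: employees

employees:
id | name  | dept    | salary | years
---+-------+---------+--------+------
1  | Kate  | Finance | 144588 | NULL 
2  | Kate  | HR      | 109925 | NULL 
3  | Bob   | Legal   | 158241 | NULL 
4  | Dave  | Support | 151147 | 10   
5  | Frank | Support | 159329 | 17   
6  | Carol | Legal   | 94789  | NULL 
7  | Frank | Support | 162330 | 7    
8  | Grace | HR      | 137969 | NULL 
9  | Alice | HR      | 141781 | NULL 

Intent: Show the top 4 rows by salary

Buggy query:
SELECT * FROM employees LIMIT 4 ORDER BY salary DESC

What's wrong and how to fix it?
Bug: ORDER BY cannot follow LIMIT; LIMIT is the final clause

Fix: Swap the clauses: ORDER BY first, then LIMIT

Corrected query:
SELECT * FROM employees ORDER BY salary DESC LIMIT 4

Result:
id | name  | dept    | salary | years
---+-------+---------+--------+------
7  | Frank | Support | 162330 | 7    
5  | Frank | Support | 159329 | 17   
3  | Bob   | Legal   | 158241 | NULL 
4  | Dave  | Support | 151147 | 10   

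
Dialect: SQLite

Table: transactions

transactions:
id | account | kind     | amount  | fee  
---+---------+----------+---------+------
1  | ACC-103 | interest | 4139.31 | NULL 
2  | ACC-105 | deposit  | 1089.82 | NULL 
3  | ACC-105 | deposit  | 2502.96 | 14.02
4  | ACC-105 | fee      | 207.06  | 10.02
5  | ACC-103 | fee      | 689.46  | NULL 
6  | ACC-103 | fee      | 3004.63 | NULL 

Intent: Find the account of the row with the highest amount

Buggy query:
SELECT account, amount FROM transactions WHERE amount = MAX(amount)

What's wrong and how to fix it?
Bug: MAX(amount) is an aggregate and cannot be used directly in WHERE

Fix: Use a subquery: WHERE amount = (SELECT MAX(amount) FROM transactions)

Corrected query:
SELECT account, amount FROM transactions WHERE amount = (SELECT MAX(amount) FROM transactions)

Result:
account | amount 
--------+--------
ACC-103 | 4139.31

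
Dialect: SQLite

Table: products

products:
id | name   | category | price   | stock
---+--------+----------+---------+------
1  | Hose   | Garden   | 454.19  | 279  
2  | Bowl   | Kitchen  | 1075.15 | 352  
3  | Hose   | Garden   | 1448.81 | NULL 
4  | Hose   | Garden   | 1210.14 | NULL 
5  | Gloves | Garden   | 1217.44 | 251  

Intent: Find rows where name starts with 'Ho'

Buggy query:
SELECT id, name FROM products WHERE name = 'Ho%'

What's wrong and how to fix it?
Bug: Wildcards only work with LIKE; '=' treats '%' as a literal character

Fix: Use LIKE for wildcard pattern matching

Corrected query:
SELECT id, name FROM products WHERE name LIKE 'Ho%'

Result:
id | name
---+-----
1  | Hose
3  | Hose
4  | Hose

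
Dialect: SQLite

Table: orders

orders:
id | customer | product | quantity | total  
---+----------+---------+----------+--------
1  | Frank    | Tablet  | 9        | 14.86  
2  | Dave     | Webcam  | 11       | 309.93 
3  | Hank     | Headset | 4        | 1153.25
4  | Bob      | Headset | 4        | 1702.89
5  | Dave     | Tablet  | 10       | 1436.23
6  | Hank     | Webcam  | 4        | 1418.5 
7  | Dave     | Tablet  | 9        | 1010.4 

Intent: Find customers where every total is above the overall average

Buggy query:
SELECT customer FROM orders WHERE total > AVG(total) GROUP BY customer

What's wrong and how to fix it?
Bug: AVG() is an aggregate; it can't sit directly in WHERE

Fix: Use a subquery for AVG and a HAVING MIN(...) filter so the condition holds for every row in the group

Corrected query:
SELECT customer FROM orders GROUP BY customer HAVING MIN(total) > (SELECT AVG(total) FROM orders)

Result:
customer
--------
Bob     
Hank    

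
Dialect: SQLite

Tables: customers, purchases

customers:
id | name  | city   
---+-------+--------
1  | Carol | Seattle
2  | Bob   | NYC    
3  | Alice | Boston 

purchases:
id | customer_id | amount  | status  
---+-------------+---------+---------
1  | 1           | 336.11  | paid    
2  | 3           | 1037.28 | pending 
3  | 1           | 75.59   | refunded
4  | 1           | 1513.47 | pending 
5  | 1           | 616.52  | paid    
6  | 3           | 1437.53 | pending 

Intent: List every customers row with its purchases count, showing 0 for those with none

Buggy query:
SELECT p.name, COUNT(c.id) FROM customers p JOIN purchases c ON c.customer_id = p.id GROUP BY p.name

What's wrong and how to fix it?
Bug: An inner join excludes parents with zero children

Fix: Use LEFT JOIN so parents without children still appear (COUNT(c.id) gives 0)

Corrected query:
SELECT p.name, COUNT(c.id) FROM customers p LEFT JOIN purchases c ON c.customer_id = p.id GROUP BY p.name

Result:
name  | COUNT(c.id)
------+------------
Alice | 2          
Bob   | 0          
Carol | 4          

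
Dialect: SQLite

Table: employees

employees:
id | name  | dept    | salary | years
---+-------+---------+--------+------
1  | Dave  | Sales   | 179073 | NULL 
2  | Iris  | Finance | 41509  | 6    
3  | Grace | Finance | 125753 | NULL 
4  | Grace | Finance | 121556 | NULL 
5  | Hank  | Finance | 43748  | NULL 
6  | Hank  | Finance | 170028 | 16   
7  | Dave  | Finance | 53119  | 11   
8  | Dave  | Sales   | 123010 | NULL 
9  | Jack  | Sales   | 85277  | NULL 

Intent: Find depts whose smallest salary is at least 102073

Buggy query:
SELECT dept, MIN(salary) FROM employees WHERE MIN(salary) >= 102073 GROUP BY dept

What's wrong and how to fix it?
Bug: Aggregates like MIN are computed per group after WHERE runs

Fix: Replace WHERE with HAVING after the GROUP BY

Corrected query:
SELECT dept, MIN(salary) FROM employees GROUP BY dept HAVING MIN(salary) >= 102073

Result:
(no rows)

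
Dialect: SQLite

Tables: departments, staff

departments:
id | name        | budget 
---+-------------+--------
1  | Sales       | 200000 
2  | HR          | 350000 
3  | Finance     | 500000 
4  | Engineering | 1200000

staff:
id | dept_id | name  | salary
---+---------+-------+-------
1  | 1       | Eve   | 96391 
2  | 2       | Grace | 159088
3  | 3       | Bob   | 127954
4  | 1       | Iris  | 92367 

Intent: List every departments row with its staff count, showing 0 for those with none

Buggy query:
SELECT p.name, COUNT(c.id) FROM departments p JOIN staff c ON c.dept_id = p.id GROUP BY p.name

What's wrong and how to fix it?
Bug: An inner join excludes parents with zero children

Fix: Switch to LEFT JOIN to retain unmatched parent rows

Corrected query:
SELECT p.name, COUNT(c.id) FROM departments p LEFT JOIN staff c ON c.dept_id = p.id GROUP BY p.name

Result:
name        | COUNT(c.id)
------------+------------
Engineering | 0          
Finance     | 1          
HR          | 1          
Sales       | 2          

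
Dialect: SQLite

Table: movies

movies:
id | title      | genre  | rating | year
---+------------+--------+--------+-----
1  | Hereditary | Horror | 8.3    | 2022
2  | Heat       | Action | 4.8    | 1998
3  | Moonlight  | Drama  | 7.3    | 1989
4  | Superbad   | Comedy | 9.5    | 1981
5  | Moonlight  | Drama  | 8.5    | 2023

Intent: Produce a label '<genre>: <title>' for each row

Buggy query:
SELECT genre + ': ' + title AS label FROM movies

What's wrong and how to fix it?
Bug: '+' is numeric addition; on text columns SQLite converts them to 0 instead of concatenating

Fix: Replace + with || to concatenate text

Corrected query:
SELECT genre || ': ' || title AS label FROM movies

Result:
label             
------------------
Horror: Hereditary
Action: Heat      
Drama: Moonlight  
Comedy: Superbad  
Drama: Moonlight  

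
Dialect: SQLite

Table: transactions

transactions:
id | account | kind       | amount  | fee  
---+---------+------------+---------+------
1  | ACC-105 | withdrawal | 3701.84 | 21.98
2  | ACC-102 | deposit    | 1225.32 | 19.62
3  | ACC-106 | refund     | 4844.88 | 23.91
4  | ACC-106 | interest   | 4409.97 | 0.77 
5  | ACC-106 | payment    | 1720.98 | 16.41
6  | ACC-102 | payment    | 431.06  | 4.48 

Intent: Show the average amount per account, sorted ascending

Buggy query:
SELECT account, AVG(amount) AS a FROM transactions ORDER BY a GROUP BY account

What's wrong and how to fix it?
Bug: GROUP BY must precede ORDER BY

Fix: Reorder: SELECT … FROM … GROUP BY … ORDER BY …

Corrected query:
SELECT account, AVG(amount) AS a FROM transactions GROUP BY account ORDER BY a

Result:
account | a      
--------+--------
ACC-102 | 828.19 
ACC-106 | 3658.61
ACC-105 | 3701.84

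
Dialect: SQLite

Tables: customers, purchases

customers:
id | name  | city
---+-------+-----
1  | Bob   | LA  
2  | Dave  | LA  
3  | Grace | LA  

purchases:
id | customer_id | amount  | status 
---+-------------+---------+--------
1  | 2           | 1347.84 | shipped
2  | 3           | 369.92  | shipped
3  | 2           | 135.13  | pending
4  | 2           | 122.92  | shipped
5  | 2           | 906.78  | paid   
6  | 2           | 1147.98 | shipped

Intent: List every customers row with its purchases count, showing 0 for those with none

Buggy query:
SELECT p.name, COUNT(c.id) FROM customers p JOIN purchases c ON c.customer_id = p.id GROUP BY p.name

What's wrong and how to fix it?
Bug: An inner join excludes parents with zero children

Fix: Use LEFT JOIN so parents without children still appear (COUNT(c.id) gives 0)

Corrected query:
SELECT p.name, COUNT(c.id) FROM customers p LEFT JOIN purchases c ON c.customer_id = p.id GROUP BY p.name

Result:
name  | COUNT(c.id)
------+------------
Bob   | 0          
Dave  | 5          
Grace | 1          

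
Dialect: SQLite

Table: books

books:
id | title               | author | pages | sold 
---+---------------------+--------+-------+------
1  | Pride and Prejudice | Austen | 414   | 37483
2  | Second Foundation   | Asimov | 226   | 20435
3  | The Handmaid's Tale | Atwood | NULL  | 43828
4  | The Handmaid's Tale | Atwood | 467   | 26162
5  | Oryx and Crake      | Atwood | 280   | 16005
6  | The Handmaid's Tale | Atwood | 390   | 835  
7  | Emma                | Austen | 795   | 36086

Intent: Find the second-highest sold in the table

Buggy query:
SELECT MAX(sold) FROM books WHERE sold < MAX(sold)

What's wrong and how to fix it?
Bug: The inner MAX is an aggregate inside WHERE, which is not allowed

Fix: Compute the overall MAX in a subquery, then take MAX of rows below it

Corrected query:
SELECT MAX(sold) FROM books WHERE sold < (SELECT MAX(sold) FROM books)

Result:
MAX(sold)
---------
37483    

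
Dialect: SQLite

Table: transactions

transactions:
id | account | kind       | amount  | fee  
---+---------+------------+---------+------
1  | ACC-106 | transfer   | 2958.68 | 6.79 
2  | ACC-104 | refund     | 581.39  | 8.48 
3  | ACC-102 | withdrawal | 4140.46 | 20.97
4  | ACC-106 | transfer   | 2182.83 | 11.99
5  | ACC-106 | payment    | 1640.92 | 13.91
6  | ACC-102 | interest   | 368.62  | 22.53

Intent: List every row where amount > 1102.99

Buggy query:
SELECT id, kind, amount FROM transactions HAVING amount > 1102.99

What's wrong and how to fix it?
Bug: HAVING filters the output of aggregation, but this query has no GROUP BY and no aggregate functions, so SQLite rejects it (HAVING clause on a non-aggregate query); the condition here is per row

Fix: Replace HAVING with WHERE since the condition applies to individual rows

Corrected query:
SELECT id, kind, amount FROM transactions WHERE amount > 1102.99

Result:
id | kind       | amount 
---+------------+--------
1  | transfer   | 2958.68
3  | withdrawal | 4140.46
4  | transfer   | 2182.83
5  | payment    | 1640.92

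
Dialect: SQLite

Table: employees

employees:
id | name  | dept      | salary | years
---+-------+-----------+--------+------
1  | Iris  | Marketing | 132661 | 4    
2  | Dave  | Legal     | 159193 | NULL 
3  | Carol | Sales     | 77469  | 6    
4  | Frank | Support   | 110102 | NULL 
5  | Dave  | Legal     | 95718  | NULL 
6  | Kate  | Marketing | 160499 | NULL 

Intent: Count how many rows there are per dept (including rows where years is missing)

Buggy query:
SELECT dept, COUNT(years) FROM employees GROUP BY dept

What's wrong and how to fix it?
Bug: COUNT(years) skips NULLs, so groups with missing years are undercounted

Fix: Replace COUNT(years) with COUNT(*)

Corrected query:
SELECT dept, COUNT(*) FROM employees GROUP BY dept

Result:
dept      | COUNT(*)
----------+---------
Legal     | 2       
Marketing | 2       
Sales     | 1       
Support   | 1       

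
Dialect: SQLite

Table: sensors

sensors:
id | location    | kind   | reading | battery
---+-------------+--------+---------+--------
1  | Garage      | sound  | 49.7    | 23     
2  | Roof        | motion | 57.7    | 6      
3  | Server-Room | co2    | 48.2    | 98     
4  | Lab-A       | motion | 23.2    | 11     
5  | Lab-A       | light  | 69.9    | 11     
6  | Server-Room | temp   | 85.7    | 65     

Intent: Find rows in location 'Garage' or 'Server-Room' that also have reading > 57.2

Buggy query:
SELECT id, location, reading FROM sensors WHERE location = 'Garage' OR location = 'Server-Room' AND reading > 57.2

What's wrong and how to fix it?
Bug: AND binds tighter than OR, so this parses as location = 'Garage' OR (location = 'Server-Room' AND reading > 57.2)

Fix: Group the OR with parentheses (or use IN), then AND the threshold

Corrected query:
SELECT id, location, reading FROM sensors WHERE (location = 'Garage' OR location = 'Server-Room') AND reading > 57.2

Result:
id | location    | reading
---+-------------+--------
6  | Server-Room | 85.7   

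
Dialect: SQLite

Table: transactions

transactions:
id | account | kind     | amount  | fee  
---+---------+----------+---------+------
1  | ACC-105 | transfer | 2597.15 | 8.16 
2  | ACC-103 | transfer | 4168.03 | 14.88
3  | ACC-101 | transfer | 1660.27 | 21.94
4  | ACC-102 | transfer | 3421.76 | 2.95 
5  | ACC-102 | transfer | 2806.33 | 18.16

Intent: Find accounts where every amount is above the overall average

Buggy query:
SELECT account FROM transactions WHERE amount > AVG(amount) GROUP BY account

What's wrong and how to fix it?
Bug: WHERE evaluates per row before aggregation, so AVG() is unavailable

Fix: Use a subquery for AVG and a HAVING MIN(...) filter so the condition holds for every row in the group

Corrected query:
SELECT account FROM transactions GROUP BY account HAVING MIN(amount) > (SELECT AVG(amount) FROM transactions)

Result:
account
-------
ACC-103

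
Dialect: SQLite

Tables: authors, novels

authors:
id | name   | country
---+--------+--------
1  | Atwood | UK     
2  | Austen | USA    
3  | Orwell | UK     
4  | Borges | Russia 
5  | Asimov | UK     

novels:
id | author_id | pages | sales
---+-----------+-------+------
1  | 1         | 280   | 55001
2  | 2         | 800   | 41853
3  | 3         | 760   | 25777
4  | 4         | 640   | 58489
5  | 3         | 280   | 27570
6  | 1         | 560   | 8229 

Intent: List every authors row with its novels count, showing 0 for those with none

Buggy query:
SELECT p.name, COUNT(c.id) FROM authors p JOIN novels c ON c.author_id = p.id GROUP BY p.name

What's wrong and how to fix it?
Bug: INNER JOIN drops authors rows that have no matching novels rows

Fix: Use LEFT JOIN so parents without children still appear (COUNT(c.id) gives 0)

Corrected query:
SELECT p.name, COUNT(c.id) FROM authors p LEFT JOIN novels c ON c.author_id = p.id GROUP BY p.name

Result:
name   | COUNT(c.id)
-------+------------
Asimov | 0          
Atwood | 2          
Austen | 1          
Borges | 1          
Orwell | 2          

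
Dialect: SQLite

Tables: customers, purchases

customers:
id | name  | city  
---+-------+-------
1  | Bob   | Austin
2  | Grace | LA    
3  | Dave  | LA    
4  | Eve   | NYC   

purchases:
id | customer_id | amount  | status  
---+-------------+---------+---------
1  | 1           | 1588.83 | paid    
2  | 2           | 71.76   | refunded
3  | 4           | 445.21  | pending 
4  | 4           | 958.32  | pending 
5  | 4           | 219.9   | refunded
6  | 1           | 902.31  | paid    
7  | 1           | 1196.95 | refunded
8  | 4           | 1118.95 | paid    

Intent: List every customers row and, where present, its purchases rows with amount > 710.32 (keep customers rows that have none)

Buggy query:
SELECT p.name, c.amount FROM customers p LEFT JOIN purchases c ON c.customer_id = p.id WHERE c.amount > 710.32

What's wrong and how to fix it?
Bug: Filtering c.amount in WHERE discards the NULL rows produced by LEFT JOIN, turning it into an inner join

Fix: Put 'c.amount > 710.32' in the JOIN's ON clause instead of WHERE

Corrected query:
SELECT p.name, c.amount FROM customers p LEFT JOIN purchases c ON c.customer_id = p.id AND c.amount > 710.32

Result:
name  | amount 
------+--------
Bob   | 902.31 
Bob   | 1196.95
Bob   | 1588.83
Grace | NULL   
Dave  | NULL   
Eve   | 958.32 
Eve   | 1118.95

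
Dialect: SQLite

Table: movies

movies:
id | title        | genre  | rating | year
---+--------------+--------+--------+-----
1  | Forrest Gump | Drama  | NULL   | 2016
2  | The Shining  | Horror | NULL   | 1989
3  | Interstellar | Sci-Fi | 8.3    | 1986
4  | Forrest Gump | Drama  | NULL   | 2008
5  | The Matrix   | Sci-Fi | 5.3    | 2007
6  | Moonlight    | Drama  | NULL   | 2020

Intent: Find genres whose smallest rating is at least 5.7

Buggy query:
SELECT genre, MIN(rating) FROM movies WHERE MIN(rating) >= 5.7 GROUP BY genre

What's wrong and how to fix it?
Bug: Aggregates like MIN are computed per group after WHERE runs

Fix: Replace WHERE with HAVING after the GROUP BY

Corrected query:
SELECT genre, MIN(rating) FROM movies GROUP BY genre HAVING MIN(rating) >= 5.7

Result:
(no rows)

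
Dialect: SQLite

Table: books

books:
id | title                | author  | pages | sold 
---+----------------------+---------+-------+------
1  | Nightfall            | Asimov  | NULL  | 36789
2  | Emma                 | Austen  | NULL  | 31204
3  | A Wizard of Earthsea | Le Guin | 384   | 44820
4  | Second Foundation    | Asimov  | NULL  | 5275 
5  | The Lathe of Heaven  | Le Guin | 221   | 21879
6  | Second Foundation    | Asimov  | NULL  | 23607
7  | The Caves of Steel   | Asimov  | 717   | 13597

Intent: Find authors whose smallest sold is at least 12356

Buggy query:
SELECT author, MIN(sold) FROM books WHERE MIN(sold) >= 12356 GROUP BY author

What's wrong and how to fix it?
Bug: Aggregates like MIN are computed per group after WHERE runs

Fix: Use HAVING for the per-group MIN condition

Corrected query:
SELECT author, MIN(sold) FROM books GROUP BY author HAVING MIN(sold) >= 12356

Result:
author  | MIN(sold)
--------+----------
Austen  | 31204    
Le Guin | 21879    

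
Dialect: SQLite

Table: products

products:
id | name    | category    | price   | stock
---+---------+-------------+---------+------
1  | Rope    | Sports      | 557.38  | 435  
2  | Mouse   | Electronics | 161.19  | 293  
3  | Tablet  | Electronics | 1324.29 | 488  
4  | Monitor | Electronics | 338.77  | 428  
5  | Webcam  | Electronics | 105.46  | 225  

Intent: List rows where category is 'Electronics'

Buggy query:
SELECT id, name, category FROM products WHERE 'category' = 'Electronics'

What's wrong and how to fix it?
Bug: Single quotes denote string literals in SQL; the column name is being compared as a constant string

Fix: Remove the quotes around the column name (or use double quotes for an identifier)

Corrected query:
SELECT id, name, category FROM products WHERE category = 'Electronics'

Result:
id | name    | category   
---+---------+------------
2  | Mouse   | Electronics
3  | Tablet  | Electronics
4  | Monitor | Electronics
5  | Webcam  | Electronics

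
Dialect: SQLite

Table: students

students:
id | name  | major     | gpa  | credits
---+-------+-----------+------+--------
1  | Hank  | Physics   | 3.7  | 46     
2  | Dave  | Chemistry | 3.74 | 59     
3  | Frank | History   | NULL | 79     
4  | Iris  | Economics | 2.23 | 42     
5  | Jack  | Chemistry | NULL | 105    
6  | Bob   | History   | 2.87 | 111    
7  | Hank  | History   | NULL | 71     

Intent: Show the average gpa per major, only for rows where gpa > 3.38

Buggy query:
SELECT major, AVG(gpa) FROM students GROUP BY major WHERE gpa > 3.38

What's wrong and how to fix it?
Bug: WHERE cannot follow GROUP BY

Fix: Place WHERE between FROM and GROUP BY

Corrected query:
SELECT major, AVG(gpa) FROM students WHERE gpa > 3.38 GROUP BY major

Result:
major     | AVG(gpa)
----------+---------
Chemistry | 3.74    
Physics   | 3.7     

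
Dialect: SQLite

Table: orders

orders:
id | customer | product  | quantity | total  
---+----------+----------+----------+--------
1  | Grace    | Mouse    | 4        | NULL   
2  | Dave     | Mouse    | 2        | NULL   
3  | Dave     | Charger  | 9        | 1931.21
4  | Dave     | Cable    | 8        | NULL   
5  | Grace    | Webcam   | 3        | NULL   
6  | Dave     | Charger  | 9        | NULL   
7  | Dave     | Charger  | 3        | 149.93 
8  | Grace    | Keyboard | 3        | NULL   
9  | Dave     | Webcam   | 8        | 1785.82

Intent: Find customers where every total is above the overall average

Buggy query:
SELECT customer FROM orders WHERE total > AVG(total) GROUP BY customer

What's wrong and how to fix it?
Bug: WHERE evaluates per row before aggregation, so AVG() is unavailable

Fix: Use a subquery for AVG and a HAVING MIN(...) filter so the condition holds for every row in the group

Corrected query:
SELECT customer FROM orders GROUP BY customer HAVING MIN(total) > (SELECT AVG(total) FROM orders)

Result:
(no rows)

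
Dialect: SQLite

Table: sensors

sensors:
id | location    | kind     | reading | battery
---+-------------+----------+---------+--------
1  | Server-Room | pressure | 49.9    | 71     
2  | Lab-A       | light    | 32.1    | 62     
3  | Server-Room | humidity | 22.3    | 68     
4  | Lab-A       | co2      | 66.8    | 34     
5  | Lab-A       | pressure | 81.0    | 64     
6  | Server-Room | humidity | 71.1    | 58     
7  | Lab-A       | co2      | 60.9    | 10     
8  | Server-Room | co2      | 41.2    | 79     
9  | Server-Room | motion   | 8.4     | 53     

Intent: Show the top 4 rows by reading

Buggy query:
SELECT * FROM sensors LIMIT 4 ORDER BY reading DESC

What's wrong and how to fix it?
Bug: ORDER BY cannot follow LIMIT; LIMIT is the final clause

Fix: Swap the clauses: ORDER BY first, then LIMIT

Corrected query:
SELECT * FROM sensors ORDER BY reading DESC LIMIT 4

Result:
id | location    | kind     | reading | battery
---+-------------+----------+---------+--------
5  | Lab-A       | pressure | 81      | 64     
6  | Server-Room | humidity | 71.1    | 58     
4  | Lab-A       | co2      | 66.8    | 34     
7  | Lab-A       | co2      | 60.9    | 10     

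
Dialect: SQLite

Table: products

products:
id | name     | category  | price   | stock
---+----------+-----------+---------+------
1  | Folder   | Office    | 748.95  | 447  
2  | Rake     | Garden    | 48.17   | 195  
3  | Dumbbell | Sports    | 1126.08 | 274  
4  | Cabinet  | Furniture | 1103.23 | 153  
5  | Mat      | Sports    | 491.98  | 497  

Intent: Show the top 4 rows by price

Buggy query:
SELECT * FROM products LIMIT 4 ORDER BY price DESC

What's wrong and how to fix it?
Bug: LIMIT must come after ORDER BY

Fix: Sort with ORDER BY, then apply LIMIT

Corrected query:
SELECT * FROM products ORDER BY price DESC LIMIT 4

Result:
id | name     | category  | price   | stock
---+----------+-----------+---------+------
3  | Dumbbell | Sports    | 1126.08 | 274  
4  | Cabinet  | Furniture | 1103.23 | 153  
1  | Folder   | Office    | 748.95  | 447  
5  | Mat      | Sports    | 491.98  | 497  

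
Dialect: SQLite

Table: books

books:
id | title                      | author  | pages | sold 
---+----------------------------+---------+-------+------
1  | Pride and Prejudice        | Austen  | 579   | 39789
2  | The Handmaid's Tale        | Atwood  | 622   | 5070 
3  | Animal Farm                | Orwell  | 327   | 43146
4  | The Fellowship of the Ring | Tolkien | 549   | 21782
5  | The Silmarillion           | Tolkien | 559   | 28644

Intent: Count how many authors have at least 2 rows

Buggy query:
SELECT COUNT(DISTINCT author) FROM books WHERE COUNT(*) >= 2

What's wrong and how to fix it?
Bug: COUNT(*) cannot appear in WHERE; the per-group count doesn't exist yet

Fix: Group first with HAVING COUNT(*) >= 2, then COUNT the resulting groups

Corrected query:
SELECT COUNT(*) FROM (SELECT author FROM books GROUP BY author HAVING COUNT(*) >= 2)

Result:
COUNT(*)
--------
1       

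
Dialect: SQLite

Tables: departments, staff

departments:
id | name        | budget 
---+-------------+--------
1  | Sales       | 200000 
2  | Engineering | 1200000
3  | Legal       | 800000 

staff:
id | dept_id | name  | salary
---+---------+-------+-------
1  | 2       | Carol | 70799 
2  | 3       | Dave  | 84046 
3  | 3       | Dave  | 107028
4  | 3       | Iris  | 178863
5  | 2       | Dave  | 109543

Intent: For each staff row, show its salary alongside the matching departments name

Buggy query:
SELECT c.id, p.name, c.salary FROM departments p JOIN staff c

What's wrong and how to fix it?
Bug: JOIN with no ON clause produces a cartesian product; every staff row pairs with every departments row

Fix: Specify the join condition linking the foreign key to the parent id

Corrected query:
SELECT c.id, p.name, c.salary FROM departments p JOIN staff c ON c.dept_id = p.id

Result:
id | name        | salary
---+-------------+-------
1  | Engineering | 70799 
2  | Legal       | 84046 
3  | Legal       | 107028
4  | Legal       | 178863
5  | Engineering | 109543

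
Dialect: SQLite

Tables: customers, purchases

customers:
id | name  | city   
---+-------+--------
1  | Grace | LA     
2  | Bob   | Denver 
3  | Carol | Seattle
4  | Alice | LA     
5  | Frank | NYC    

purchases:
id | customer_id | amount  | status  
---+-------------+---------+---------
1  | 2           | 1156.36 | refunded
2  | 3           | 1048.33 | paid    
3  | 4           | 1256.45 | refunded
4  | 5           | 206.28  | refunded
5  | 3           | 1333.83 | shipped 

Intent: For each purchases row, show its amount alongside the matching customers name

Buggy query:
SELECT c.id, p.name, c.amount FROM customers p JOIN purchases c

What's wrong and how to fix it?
Bug: Missing join condition: each purchases row is matched to all customers rows instead of just its own

Fix: Add ON c.customer_id = p.id to the JOIN

Corrected query:
SELECT c.id, p.name, c.amount FROM customers p JOIN purchases c ON c.customer_id = p.id

Result:
id | name  | amount 
---+-------+--------
1  | Bob   | 1156.36
2  | Carol | 1048.33
3  | Alice | 1256.45
4  | Frank | 206.28 
5  | Carol | 1333.83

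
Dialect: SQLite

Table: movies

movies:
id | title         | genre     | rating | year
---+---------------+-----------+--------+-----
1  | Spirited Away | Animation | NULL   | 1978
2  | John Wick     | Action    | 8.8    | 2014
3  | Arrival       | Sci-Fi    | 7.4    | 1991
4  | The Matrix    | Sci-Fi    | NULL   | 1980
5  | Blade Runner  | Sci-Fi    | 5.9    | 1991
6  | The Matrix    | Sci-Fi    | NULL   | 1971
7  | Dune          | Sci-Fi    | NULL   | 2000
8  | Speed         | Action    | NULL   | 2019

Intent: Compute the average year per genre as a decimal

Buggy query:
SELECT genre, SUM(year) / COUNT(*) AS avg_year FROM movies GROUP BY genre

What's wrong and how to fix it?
Bug: SUM(year) and COUNT(*) are both integers; the division truncates the fractional part

Fix: Cast one side to REAL so the division keeps the fractional part

Corrected query:
SELECT genre, SUM(year) * 1.0 / COUNT(*) AS avg_year FROM movies GROUP BY genre

Result:
genre     | avg_year
----------+---------
Action    | 2016.5  
Animation | 1978    
Sci-Fi    | 1986.6  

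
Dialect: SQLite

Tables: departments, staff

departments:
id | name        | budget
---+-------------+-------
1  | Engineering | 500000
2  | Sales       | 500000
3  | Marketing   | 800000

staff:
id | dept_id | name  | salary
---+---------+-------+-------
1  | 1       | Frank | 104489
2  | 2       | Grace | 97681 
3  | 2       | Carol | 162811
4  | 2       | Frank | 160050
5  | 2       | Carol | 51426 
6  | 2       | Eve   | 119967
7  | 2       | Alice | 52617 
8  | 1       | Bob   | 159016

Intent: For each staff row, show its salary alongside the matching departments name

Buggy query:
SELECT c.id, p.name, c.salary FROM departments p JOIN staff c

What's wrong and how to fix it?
Bug: JOIN with no ON clause produces a cartesian product; every staff row pairs with every departments row

Fix: Specify the join condition linking the foreign key to the parent id

Corrected query:
SELECT c.id, p.name, c.salary FROM departments p JOIN staff c ON c.dept_id = p.id

Result:
id | name        | salary
---+-------------+-------
1  | Engineering | 104489
2  | Sales       | 97681 
3  | Sales       | 162811
4  | Sales       | 160050
5  | Sales       | 51426 
6  | Sales       | 119967
7  | Sales       | 52617 
8  | Engineering | 159016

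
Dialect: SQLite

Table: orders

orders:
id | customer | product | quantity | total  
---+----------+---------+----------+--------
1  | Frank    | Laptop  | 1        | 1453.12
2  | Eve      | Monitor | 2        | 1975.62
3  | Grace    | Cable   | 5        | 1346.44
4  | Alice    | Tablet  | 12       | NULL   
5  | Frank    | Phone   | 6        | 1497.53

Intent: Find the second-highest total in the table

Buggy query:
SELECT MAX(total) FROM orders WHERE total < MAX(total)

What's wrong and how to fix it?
Bug: The inner MAX is an aggregate inside WHERE, which is not allowed

Fix: Put the inner MAX in a scalar subquery

Corrected query:
SELECT MAX(total) FROM orders WHERE total < (SELECT MAX(total) FROM orders)

Result:
MAX(total)
----------
1497.53   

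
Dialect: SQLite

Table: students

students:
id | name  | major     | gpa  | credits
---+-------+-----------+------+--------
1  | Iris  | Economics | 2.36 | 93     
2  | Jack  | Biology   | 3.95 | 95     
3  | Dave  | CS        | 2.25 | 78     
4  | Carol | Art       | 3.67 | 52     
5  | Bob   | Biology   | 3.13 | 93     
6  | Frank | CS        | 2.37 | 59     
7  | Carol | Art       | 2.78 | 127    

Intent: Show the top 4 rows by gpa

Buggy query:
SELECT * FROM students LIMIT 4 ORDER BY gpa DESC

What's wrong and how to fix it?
Bug: LIMIT must come after ORDER BY

Fix: Swap the clauses: ORDER BY first, then LIMIT

Corrected query:
SELECT * FROM students ORDER BY gpa DESC LIMIT 4

Result:
id | name  | major   | gpa  | credits
---+-------+---------+------+--------
2  | Jack  | Biology | 3.95 | 95     
4  | Carol | Art     | 3.67 | 52     
5  | Bob   | Biology | 3.13 | 93     
7  | Carol | Art     | 2.78 | 127    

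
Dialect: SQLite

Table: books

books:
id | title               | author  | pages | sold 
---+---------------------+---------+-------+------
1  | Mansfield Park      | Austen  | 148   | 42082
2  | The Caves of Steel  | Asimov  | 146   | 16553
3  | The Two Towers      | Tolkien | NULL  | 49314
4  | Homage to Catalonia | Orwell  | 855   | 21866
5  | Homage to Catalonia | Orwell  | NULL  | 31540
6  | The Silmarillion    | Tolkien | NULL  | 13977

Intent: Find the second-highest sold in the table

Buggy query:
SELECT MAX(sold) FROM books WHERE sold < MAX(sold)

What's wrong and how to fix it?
Bug: MAX(sold) on the right of the comparison is an aggregate-in-WHERE error

Fix: Compute the overall MAX in a subquery, then take MAX of rows below it

Corrected query:
SELECT MAX(sold) FROM books WHERE sold < (SELECT MAX(sold) FROM books)

Result:
MAX(sold)
---------
42082    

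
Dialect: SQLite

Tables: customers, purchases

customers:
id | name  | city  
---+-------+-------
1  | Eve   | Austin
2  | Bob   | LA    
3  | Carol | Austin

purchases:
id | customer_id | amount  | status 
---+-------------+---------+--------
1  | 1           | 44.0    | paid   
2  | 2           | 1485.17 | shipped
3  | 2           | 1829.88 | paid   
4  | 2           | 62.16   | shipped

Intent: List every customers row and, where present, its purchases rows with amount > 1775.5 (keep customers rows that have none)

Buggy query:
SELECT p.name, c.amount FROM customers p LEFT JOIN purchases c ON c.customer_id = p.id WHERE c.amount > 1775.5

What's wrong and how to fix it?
Bug: A WHERE condition on the right-hand table after LEFT JOIN drops unmatched parents

Fix: Put 'c.amount > 1775.5' in the JOIN's ON clause instead of WHERE

Corrected query:
SELECT p.name, c.amount FROM customers p LEFT JOIN purchases c ON c.customer_id = p.id AND c.amount > 1775.5

Result:
name  | amount 
------+--------
Eve   | NULL   
Bob   | 1829.88
Carol | NULL   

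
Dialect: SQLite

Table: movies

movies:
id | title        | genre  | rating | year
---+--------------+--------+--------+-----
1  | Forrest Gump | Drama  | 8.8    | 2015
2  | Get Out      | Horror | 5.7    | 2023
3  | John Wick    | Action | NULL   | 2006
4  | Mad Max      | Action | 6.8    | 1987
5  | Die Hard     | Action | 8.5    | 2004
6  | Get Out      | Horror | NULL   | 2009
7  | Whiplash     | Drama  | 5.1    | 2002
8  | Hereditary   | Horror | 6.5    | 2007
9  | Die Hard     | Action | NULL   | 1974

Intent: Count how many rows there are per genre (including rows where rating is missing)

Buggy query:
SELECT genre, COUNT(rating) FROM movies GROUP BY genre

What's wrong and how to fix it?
Bug: COUNT(column) counts non-NULL values only; rows with NULL rating aren't counted

Fix: Replace COUNT(rating) with COUNT(*)

Corrected query:
SELECT genre, COUNT(*) FROM movies GROUP BY genre

Result:
genre  | COUNT(*)
-------+---------
Action | 4       
Drama  | 2       
Horror | 3       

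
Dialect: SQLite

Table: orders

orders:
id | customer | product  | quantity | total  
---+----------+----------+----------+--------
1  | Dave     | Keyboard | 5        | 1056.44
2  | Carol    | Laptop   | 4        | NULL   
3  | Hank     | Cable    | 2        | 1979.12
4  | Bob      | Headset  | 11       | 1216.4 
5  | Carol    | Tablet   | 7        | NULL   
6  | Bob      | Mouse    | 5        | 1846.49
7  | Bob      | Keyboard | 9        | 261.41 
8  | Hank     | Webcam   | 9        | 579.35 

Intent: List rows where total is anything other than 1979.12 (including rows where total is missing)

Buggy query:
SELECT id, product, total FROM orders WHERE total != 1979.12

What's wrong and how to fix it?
Bug: Inequality against NULL is unknown, not true; rows with NULL are dropped

Fix: Handle NULL separately with IS NULL alongside the inequality

Corrected query:
SELECT id, product, total FROM orders WHERE total != 1979.12 OR total IS NULL

Result:
id | product  | total  
---+----------+--------
1  | Keyboard | 1056.44
2  | Laptop   | NULL   
4  | Headset  | 1216.4 
5  | Tablet   | NULL   
6  | Mouse    | 1846.49
7  | Keyboard | 261.41 
8  | Webcam   | 579.35 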